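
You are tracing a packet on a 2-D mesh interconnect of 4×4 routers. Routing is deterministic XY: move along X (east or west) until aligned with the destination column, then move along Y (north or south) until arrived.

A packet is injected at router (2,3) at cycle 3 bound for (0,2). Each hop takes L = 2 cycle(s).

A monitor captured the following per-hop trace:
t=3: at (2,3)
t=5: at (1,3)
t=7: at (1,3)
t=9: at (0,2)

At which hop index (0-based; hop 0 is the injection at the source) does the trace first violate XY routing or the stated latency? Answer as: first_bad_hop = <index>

first_bad_hop = 2

  1: Δx=-1 Δy=+0 Δt=2 [ok]
  2: Δx=+0 Δy=+0 Δt=2 [BAD: non-unit step]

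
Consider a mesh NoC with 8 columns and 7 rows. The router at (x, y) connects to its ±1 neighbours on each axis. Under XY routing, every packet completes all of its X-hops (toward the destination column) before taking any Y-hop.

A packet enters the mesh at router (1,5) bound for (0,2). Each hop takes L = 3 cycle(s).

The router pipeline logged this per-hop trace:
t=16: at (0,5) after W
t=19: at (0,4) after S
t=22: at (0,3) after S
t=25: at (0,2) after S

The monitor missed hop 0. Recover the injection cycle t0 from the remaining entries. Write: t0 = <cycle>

cyc[1] = 16 and cyc[k] = t0 + k·L for every k.
So t0 = 16 − 1·3 = 13.

t0 = 13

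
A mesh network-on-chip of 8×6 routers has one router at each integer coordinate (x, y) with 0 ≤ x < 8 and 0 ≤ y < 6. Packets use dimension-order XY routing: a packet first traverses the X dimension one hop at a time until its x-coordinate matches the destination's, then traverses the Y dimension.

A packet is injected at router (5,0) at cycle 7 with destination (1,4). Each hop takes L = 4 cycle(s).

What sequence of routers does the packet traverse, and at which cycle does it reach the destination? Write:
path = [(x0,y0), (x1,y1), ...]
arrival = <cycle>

#0 — 5,0 | c7
#1 — 4,0 | c11 | W
#2 — 3,0 | c15 | W
#3 — 2,0 | c19 | W
#4 — 1,0 | c23 | W
#5 — 1,1 | c27 | N
#6 — 1,2 | c31 | N
#7 — 1,3 | c35 | N
#8 — 1,4 | c39 | N

path = [(5,0), (4,0), (3,0), (2,0), (1,0), (1,1), (1,2), (1,3), (1,4)]
arrival = 39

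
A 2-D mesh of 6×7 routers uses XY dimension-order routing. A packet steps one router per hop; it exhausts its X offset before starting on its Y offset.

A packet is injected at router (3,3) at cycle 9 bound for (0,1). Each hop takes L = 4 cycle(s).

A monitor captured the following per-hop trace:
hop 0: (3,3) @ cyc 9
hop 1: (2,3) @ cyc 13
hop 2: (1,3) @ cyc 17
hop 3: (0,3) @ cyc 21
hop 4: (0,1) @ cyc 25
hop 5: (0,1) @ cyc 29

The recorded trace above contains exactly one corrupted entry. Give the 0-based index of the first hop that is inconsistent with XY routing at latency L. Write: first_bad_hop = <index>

first_bad_hop = 4

  1: Δx=-1 Δy=+0 Δt=4 [ok]
  2: Δx=-1 Δy=+0 Δt=4 [ok]
  3: Δx=-1 Δy=+0 Δt=4 [ok]
  4: Δx=+0 Δy=-2 Δt=4 [BAD: non-unit step]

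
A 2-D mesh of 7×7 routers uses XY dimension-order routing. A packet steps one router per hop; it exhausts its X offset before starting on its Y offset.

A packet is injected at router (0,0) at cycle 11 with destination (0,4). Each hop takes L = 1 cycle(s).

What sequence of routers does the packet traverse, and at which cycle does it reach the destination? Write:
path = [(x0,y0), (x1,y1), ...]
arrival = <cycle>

path = [(0,0), (0,1), (0,2), (0,3), (0,4)]
arrival = 15

t=11: at (0,0)
t=12: at (0,1) after N
t=13: at (0,2) after N
t=14: at (0,3) after N
t=15: at (0,4) after N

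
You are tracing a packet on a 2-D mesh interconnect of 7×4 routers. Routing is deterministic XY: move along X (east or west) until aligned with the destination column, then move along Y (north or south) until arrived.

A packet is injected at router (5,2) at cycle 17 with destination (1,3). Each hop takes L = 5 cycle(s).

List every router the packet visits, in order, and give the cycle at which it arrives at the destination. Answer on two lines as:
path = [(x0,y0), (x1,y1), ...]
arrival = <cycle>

[0] x=5 y=2 t=17
[1] x=4 y=2 t=22 →W
[2] x=3 y=2 t=27 →W
[3] x=2 y=2 t=32 →W
[4] x=1 y=2 t=37 →W
[5] x=1 y=3 t=42 →N

path = [(5,2), (4,2), (3,2), (2,2), (1,2), (1,3)]
arrival = 42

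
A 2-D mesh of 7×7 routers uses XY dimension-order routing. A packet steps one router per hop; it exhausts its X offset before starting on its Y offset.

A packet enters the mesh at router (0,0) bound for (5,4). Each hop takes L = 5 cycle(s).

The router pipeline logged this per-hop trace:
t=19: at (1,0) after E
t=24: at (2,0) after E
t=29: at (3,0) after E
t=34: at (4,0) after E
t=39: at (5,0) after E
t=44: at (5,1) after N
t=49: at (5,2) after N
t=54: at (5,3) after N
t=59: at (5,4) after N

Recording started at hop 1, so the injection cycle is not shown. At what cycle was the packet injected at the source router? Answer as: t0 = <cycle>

The first recorded entry is hop 1 at cycle 19.
So t0 = 19 − 1·5 = 14.

t0 = 14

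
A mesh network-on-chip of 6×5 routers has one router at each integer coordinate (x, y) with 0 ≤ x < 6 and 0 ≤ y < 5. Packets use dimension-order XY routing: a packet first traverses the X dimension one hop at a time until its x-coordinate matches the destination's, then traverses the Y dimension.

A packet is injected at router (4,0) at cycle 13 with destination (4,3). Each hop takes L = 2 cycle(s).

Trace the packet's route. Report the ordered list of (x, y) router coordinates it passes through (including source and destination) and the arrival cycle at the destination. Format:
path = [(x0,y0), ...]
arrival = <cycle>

  0. router=(4,0) cycle=13 (inject)
  1. router=(4,1) cycle=15 dir=N
  2. router=(4,2) cycle=17 dir=N
  3. router=(4,3) cycle=19 dir=N

path = [(4,0), (4,1), (4,2), (4,3)]
arrival = 19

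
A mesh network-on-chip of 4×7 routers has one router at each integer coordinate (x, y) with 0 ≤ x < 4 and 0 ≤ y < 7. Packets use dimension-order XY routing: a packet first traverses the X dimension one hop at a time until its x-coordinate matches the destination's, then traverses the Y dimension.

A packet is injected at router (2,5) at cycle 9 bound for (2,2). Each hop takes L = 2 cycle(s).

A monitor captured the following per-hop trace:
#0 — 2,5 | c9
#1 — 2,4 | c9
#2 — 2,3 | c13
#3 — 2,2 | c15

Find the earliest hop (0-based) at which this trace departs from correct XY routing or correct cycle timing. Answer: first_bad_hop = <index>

first_bad_hop = 1

hop 1: step (+0,-1), +0 cyc — BAD: Δcyc=0≠L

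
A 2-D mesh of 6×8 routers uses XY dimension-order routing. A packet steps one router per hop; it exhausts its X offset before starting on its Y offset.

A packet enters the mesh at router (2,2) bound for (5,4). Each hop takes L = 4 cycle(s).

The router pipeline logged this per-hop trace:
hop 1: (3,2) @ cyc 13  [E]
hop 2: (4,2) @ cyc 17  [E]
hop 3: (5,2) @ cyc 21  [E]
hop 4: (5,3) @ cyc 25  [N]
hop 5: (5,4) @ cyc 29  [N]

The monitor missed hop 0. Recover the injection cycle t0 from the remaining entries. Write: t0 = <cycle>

t0 = 9

Hop 1 reached at cycle 13; hop k is at t0 + k·L.
t0 = cyc[1] − L = 13 − 4 = 9.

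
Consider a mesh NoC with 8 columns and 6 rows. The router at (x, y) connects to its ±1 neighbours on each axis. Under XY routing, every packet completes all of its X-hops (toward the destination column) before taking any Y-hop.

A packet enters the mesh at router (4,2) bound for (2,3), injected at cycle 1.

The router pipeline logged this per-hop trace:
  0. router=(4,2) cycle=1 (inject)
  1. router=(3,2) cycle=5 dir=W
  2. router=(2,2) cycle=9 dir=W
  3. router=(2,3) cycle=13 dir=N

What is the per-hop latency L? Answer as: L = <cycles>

Between hops 0 and 1 the cycle counter advances 5 − 1 = 4.
Each hop adds L, hence L = 4.

L = 4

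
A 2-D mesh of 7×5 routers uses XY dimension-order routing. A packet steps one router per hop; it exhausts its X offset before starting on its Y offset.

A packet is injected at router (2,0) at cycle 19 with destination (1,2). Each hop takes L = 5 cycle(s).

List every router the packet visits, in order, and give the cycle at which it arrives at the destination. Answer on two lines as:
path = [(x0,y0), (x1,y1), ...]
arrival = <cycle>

path = [(2,0), (1,0), (1,1), (1,2)]
arrival = 34

#0 — 2,0 | c19
#1 — 1,0 | c24 | W
#2 — 1,1 | c29 | N
#3 — 1,2 | c34 | N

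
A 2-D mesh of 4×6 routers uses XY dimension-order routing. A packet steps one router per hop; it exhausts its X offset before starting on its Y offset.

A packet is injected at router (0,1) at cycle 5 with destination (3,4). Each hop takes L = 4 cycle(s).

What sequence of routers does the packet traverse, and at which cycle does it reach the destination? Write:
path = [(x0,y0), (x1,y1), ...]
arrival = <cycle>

#0 — 0,1 | c5
#1 — 1,1 | c9 | E
#2 — 2,1 | c13 | E
#3 — 3,1 | c17 | E
#4 — 3,2 | c21 | N
#5 — 3,3 | c25 | N
#6 — 3,4 | c29 | N

path = [(0,1), (1,1), (2,1), (3,1), (3,2), (3,3), (3,4)]
arrival = 29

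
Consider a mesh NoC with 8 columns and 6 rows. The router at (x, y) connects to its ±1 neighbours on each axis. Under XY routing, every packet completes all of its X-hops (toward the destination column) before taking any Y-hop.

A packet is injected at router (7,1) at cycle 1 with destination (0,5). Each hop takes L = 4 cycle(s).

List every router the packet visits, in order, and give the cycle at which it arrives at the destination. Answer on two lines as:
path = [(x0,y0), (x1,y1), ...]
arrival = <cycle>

src (7,1)  cyc=1
W→(6,1)  cyc=5
W→(5,1)  cyc=9
W→(4,1)  cyc=13
W→(3,1)  cyc=17
W→(2,1)  cyc=21
W→(1,1)  cyc=25
W→(0,1)  cyc=29
N→(0,2)  cyc=33
N→(0,3)  cyc=37
N→(0,4)  cyc=41
N→(0,5)  cyc=45

path = [(7,1), (6,1), (5,1), (4,1), (3,1), (2,1), (1,1), (0,1), (0,2), (0,3), (0,4), (0,5)]
arrival = 45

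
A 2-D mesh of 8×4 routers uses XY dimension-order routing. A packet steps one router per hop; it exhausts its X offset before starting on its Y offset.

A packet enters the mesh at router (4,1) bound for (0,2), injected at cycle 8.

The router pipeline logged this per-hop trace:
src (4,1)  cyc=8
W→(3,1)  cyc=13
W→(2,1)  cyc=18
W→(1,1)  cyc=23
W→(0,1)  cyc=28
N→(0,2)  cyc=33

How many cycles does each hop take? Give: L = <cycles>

L = 5

From hop 0 (8) to hop 1 (13): +5 cycles.
Each hop adds L, hence L = 5.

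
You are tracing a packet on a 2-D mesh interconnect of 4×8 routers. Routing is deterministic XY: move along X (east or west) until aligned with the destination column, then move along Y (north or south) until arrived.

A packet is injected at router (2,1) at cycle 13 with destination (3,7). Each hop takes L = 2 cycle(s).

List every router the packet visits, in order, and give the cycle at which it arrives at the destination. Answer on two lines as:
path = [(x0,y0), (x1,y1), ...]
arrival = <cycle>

path = [(2,1), (3,1), (3,2), (3,3), (3,4), (3,5), (3,6), (3,7)]
arrival = 27

#0 — 2,1 | c13
#1 — 3,1 | c15 | E
#2 — 3,2 | c17 | N
#3 — 3,3 | c19 | N
#4 — 3,4 | c21 | N
#5 — 3,5 | c23 | N
#6 — 3,6 | c25 | N
#7 — 3,7 | c27 | N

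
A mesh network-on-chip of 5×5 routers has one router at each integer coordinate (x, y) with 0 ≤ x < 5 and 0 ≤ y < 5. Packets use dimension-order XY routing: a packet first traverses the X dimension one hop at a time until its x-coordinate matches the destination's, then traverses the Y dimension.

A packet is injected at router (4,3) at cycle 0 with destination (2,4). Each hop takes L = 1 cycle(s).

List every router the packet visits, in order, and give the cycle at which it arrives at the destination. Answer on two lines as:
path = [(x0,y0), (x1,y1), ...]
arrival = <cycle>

path = [(4,3), (3,3), (2,3), (2,4)]
arrival = 3

src (4,3)  cyc=0
W→(3,3)  cyc=1
W→(2,3)  cyc=2
N→(2,4)  cyc=3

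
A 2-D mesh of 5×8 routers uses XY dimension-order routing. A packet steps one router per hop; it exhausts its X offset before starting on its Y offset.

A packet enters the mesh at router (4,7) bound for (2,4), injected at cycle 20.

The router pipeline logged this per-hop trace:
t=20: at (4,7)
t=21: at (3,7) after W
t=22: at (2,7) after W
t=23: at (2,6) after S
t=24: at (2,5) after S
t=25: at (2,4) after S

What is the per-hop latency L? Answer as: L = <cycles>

L = 1

From hop 0 (20) to hop 1 (21): +1 cycles.
Each hop adds L, hence L = 1.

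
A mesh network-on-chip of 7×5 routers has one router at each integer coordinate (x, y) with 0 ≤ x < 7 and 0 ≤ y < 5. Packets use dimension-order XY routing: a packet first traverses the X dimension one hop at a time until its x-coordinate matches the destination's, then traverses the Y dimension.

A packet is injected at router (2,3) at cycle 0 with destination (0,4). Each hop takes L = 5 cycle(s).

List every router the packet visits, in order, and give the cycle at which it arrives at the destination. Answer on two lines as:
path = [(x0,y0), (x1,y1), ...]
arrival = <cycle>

path = [(2,3), (1,3), (0,3), (0,4)]
arrival = 15

hop 0: (2,3) @ cyc 0
hop 1: (1,3) @ cyc 5  [W]
hop 2: (0,3) @ cyc 10  [W]
hop 3: (0,4) @ cyc 15  [N]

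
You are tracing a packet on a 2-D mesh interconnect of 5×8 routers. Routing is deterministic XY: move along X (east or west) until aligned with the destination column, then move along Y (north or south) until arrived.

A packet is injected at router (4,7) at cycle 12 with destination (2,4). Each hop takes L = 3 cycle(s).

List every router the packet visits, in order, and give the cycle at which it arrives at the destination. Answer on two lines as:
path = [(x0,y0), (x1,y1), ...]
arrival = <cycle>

path = [(4,7), (3,7), (2,7), (2,6), (2,5), (2,4)]
arrival = 27

src (4,7)  cyc=12
W→(3,7)  cyc=15
W→(2,7)  cyc=18
S→(2,6)  cyc=21
S→(2,5)  cyc=24
S→(2,4)  cyc=27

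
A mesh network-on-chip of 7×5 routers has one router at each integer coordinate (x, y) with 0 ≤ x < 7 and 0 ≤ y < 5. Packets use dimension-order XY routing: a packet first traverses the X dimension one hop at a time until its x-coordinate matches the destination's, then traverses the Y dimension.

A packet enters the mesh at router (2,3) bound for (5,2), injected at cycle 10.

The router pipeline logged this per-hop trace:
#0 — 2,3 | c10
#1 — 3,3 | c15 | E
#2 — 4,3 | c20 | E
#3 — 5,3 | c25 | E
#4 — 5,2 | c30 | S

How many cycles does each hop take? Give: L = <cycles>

L = 5

Δcyc across hop 0→1: 15 − 10 = 5.
One hop costs L cycles, so L = 5.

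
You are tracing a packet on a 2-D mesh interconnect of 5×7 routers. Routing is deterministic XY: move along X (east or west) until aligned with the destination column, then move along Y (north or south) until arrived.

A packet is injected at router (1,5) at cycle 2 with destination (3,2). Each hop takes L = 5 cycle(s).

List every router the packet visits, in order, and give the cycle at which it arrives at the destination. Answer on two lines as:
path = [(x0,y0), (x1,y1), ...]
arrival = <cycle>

path = [(1,5), (2,5), (3,5), (3,4), (3,3), (3,2)]
arrival = 27

  0. router=(1,5) cycle=2 (inject)
  1. router=(2,5) cycle=7 dir=E
  2. router=(3,5) cycle=12 dir=E
  3. router=(3,4) cycle=17 dir=S
  4. router=(3,3) cycle=22 dir=S
  5. router=(3,2) cycle=27 dir=S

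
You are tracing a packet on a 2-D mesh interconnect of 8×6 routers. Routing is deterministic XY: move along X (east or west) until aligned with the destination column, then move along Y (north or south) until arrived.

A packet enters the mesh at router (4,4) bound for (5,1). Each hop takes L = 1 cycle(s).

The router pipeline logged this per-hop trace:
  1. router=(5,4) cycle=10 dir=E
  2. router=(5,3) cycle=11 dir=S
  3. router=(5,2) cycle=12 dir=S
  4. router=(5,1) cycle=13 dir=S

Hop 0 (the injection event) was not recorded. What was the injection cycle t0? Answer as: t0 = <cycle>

Hop 1 reached at cycle 10; hop k is at t0 + k·L.
t0 = cyc[1] − L = 10 − 1 = 9.

t0 = 9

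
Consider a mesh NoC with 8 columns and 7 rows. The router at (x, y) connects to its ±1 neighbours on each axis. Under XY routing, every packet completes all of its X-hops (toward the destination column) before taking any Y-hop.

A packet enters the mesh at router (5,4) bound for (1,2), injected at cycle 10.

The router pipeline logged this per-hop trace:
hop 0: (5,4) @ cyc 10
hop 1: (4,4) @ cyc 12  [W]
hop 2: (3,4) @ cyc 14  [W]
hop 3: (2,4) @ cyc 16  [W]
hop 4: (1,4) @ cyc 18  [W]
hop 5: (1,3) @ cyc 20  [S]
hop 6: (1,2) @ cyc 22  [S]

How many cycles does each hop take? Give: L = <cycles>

L = 2

cyc[1] − cyc[0] = 12 − 10 = 2.
One hop costs L cycles, so L = 2.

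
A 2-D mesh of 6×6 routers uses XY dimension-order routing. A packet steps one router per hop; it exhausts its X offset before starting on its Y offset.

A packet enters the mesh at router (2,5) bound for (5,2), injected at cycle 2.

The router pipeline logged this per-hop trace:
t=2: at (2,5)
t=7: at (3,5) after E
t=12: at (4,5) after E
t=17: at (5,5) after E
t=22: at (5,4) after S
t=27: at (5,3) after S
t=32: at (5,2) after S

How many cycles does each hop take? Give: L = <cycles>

From hop 0 (2) to hop 1 (7): +5 cycles.
Each hop adds L, hence L = 5.

L = 5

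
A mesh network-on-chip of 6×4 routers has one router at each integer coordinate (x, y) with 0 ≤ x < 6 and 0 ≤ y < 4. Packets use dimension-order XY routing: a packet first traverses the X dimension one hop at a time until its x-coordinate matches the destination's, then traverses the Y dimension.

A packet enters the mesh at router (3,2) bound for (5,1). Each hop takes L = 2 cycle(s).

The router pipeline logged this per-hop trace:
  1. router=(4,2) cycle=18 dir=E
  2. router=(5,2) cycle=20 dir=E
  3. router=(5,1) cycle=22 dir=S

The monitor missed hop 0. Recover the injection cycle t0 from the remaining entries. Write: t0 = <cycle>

Hop 1 reached at cycle 18; hop k is at t0 + k·L.
Subtract one hop: t0 = 18 − 2 = 16.

t0 = 16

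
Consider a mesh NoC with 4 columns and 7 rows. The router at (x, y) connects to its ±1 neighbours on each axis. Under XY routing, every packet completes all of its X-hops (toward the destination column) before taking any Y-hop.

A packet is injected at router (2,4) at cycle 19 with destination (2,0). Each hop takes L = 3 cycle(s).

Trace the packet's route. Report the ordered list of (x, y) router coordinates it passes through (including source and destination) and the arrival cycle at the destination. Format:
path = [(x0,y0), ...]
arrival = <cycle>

path = [(2,4), (2,3), (2,2), (2,1), (2,0)]
arrival = 31

  0. router=(2,4) cycle=19 (inject)
  1. router=(2,3) cycle=22 dir=S
  2. router=(2,2) cycle=25 dir=S
  3. router=(2,1) cycle=28 dir=S
  4. router=(2,0) cycle=31 dir=S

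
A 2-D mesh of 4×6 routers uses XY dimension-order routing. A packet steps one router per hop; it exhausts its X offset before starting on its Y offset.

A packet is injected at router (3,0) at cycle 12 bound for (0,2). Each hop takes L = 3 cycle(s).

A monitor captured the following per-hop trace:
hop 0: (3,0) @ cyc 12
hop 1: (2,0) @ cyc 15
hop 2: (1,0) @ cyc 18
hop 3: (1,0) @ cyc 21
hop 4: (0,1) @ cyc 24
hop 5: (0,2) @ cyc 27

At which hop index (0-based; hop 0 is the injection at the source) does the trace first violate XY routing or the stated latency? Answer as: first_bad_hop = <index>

check 1→ d=(-1,0) cyc+3: ok
check 2→ d=(-1,0) cyc+3: ok
check 3→ d=(0,0) cyc+3: BAD: non-unit step

first_bad_hop = 3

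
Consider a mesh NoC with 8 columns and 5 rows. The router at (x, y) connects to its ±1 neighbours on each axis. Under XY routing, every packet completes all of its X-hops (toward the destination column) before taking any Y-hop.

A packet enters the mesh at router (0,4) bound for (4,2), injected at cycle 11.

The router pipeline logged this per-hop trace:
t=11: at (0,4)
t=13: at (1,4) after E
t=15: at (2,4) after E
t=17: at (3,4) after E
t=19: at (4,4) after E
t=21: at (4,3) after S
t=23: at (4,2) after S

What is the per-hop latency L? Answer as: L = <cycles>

L = 2

Between hops 0 and 1 the cycle counter advances 13 − 11 = 2.
Per-hop latency L = Δcyc = 2.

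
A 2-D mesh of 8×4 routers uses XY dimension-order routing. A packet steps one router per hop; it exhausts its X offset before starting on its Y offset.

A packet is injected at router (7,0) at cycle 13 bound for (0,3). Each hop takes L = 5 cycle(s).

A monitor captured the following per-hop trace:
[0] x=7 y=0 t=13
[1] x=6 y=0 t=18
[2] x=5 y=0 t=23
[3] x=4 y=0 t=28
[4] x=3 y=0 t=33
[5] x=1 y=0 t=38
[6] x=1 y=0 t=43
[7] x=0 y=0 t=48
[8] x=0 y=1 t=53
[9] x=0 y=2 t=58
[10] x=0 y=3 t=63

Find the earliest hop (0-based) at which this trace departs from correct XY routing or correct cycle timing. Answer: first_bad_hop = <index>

  1: Δx=-1 Δy=+0 Δt=5 [ok]
  2: Δx=-1 Δy=+0 Δt=5 [ok]
  3: Δx=-1 Δy=+0 Δt=5 [ok]
  4: Δx=-1 Δy=+0 Δt=5 [ok]
  5: Δx=-2 Δy=+0 Δt=5 [BAD: non-unit step]

first_bad_hop = 5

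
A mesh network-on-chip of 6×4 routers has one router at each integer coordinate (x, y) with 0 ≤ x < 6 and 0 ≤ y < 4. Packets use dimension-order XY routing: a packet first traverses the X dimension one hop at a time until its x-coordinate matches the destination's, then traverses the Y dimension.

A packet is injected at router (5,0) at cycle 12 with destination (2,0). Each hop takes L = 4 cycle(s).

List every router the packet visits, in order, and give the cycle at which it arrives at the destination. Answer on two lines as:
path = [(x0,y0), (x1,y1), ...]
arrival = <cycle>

#0 — 5,0 | c12
#1 — 4,0 | c16 | W
#2 — 3,0 | c20 | W
#3 — 2,0 | c24 | W

path = [(5,0), (4,0), (3,0), (2,0)]
arrival = 24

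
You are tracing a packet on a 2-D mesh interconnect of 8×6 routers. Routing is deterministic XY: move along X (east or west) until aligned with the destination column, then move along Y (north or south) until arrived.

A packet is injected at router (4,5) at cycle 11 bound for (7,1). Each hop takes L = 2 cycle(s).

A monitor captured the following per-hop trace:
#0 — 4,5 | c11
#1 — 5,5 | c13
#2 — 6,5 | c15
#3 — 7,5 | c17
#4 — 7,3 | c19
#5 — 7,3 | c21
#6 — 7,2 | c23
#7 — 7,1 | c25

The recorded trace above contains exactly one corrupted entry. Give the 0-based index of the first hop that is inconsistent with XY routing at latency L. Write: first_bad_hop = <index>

hop 1: step (+1,+0), +2 cyc — ok
hop 2: step (+1,+0), +2 cyc — ok
hop 3: step (+1,+0), +2 cyc — ok
hop 4: step (+0,-2), +2 cyc — BAD: non-unit step

first_bad_hop = 4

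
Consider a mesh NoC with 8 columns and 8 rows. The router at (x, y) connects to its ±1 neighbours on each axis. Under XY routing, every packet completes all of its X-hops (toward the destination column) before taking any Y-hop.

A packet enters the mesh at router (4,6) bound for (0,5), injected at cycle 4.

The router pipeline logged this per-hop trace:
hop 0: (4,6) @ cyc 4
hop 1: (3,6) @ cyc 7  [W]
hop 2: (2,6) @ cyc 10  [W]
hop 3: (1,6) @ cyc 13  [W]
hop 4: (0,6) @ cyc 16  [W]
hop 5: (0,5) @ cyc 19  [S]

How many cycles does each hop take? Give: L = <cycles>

L = 3

cyc[1] − cyc[0] = 7 − 4 = 3.
Each hop adds L, hence L = 3.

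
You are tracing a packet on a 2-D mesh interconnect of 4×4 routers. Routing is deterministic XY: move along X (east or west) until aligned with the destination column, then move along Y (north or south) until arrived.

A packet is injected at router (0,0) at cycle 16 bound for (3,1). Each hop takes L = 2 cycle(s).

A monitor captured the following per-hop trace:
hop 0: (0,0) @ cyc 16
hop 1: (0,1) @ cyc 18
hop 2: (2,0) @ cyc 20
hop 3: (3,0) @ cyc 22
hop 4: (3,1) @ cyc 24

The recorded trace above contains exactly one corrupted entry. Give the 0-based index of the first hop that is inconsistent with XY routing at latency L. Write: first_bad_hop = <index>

hop 1: step (+0,+1), +2 cyc — BAD: Y-move but x=0≠3

first_bad_hop = 1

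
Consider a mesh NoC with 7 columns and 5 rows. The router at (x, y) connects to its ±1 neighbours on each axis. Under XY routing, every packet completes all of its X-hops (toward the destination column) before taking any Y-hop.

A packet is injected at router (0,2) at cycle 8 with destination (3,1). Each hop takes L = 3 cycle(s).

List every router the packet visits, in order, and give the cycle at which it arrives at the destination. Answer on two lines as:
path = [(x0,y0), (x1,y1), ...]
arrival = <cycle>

path = [(0,2), (1,2), (2,2), (3,2), (3,1)]
arrival = 20

#0 — 0,2 | c8
#1 — 1,2 | c11 | E
#2 — 2,2 | c14 | E
#3 — 3,2 | c17 | E
#4 — 3,1 | c20 | S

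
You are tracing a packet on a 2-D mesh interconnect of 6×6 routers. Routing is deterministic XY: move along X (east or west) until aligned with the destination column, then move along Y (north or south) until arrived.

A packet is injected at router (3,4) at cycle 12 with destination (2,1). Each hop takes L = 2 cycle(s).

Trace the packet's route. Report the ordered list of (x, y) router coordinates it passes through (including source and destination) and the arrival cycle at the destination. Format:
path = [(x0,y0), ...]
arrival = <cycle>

t=12: at (3,4)
t=14: at (2,4) after W
t=16: at (2,3) after S
t=18: at (2,2) after S
t=20: at (2,1) after S

path = [(3,4), (2,4), (2,3), (2,2), (2,1)]
arrival = 20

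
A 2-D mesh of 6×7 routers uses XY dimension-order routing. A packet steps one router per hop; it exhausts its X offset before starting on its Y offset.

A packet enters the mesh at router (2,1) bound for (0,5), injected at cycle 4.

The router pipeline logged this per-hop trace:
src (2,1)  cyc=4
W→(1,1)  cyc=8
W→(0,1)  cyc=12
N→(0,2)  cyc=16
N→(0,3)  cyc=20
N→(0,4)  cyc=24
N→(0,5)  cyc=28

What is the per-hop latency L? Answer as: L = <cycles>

cyc[1] − cyc[0] = 8 − 4 = 4.
That increment is L by definition: L = 4.

L = 4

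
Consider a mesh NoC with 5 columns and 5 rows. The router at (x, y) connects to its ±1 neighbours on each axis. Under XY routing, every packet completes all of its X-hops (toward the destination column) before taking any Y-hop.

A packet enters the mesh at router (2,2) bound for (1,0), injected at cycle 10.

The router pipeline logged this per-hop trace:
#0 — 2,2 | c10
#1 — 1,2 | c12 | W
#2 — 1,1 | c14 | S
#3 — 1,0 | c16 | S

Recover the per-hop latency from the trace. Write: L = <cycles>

L = 2

Between hops 0 and 1 the cycle counter advances 12 − 10 = 2.
Per-hop latency L = Δcyc = 2.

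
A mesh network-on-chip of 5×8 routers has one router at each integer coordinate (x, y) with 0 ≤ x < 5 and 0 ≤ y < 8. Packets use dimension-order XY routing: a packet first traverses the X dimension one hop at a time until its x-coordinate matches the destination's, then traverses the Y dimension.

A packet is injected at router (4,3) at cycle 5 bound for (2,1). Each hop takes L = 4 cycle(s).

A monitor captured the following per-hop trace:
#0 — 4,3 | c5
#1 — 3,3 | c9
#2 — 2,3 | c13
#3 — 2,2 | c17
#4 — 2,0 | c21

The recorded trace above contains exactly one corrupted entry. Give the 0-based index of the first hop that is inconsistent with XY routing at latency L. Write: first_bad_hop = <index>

first_bad_hop = 4

check 1→ d=(-1,0) cyc+4: ok
check 2→ d=(-1,0) cyc+4: ok
check 3→ d=(0,-1) cyc+4: ok
check 4→ d=(0,-2) cyc+4: BAD: non-unit step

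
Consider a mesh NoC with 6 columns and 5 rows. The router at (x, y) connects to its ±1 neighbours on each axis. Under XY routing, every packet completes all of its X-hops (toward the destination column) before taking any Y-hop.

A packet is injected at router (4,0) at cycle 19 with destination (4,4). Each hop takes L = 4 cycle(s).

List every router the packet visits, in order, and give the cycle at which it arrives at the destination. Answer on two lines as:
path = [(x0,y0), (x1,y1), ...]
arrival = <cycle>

t=19: at (4,0)
t=23: at (4,1) after N
t=27: at (4,2) after N
t=31: at (4,3) after N
t=35: at (4,4) after N

path = [(4,0), (4,1), (4,2), (4,3), (4,4)]
arrival = 35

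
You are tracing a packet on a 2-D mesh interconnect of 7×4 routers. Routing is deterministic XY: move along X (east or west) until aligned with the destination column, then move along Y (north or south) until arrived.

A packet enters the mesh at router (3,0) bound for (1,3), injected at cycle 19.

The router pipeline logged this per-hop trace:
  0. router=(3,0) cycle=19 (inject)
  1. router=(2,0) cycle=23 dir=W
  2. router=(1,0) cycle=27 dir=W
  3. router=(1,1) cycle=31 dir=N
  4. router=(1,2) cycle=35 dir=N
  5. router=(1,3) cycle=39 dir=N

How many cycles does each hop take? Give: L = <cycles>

L = 4

Δcyc across hop 0→1: 23 − 19 = 4.
Each hop adds L, hence L = 4.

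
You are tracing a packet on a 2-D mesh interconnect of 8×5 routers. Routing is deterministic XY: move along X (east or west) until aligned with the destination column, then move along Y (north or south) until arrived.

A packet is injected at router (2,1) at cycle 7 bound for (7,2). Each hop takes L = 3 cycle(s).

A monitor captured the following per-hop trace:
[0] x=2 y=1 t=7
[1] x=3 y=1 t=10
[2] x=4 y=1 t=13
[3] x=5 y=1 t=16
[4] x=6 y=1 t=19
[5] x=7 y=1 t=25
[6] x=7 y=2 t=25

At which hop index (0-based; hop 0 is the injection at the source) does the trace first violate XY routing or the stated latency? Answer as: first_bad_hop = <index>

first_bad_hop = 5

check 1→ d=(1,0) cyc+3: ok
check 2→ d=(1,0) cyc+3: ok
check 3→ d=(1,0) cyc+3: ok
check 4→ d=(1,0) cyc+3: ok
check 5→ d=(1,0) cyc+6: BAD: Δcyc=6≠L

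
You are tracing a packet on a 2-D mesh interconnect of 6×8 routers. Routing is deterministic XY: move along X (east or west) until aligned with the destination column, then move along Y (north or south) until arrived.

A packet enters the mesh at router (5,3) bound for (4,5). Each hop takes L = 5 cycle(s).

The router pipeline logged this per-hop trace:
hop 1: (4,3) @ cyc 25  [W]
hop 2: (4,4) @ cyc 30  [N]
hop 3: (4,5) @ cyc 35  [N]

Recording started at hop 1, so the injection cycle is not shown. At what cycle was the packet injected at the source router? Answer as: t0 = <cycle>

cyc[1] = 25 and cyc[k] = t0 + k·L for every k.
Subtract one hop: t0 = 25 − 5 = 20.

t0 = 20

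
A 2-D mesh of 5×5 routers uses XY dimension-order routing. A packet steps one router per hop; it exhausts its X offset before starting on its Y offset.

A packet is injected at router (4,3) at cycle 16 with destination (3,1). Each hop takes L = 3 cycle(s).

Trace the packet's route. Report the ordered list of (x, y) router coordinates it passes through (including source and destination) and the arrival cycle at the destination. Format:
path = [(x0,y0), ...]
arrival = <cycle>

path = [(4,3), (3,3), (3,2), (3,1)]
arrival = 25

src (4,3)  cyc=16
W→(3,3)  cyc=19
S→(3,2)  cyc=22
S→(3,1)  cyc=25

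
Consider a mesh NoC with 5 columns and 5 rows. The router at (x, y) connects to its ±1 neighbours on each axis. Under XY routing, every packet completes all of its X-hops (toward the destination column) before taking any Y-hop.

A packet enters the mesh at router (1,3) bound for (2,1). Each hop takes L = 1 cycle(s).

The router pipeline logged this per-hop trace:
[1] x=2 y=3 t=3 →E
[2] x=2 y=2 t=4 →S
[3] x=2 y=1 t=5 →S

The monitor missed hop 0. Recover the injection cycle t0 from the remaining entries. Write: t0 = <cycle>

At hop 1 the cycle is 3; in general cyc_k = t0 + kL.
So t0 = 3 − 1·1 = 2.

t0 = 2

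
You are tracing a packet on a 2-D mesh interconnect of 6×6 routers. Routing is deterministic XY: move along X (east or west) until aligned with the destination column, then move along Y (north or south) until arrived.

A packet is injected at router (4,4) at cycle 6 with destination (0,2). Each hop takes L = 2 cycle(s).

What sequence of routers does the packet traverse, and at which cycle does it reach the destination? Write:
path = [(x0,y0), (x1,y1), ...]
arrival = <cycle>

path = [(4,4), (3,4), (2,4), (1,4), (0,4), (0,3), (0,2)]
arrival = 18

hop 0: (4,4) @ cyc 6
hop 1: (3,4) @ cyc 8  [W]
hop 2: (2,4) @ cyc 10  [W]
hop 3: (1,4) @ cyc 12  [W]
hop 4: (0,4) @ cyc 14  [W]
hop 5: (0,3) @ cyc 16  [S]
hop 6: (0,2) @ cyc 18  [S]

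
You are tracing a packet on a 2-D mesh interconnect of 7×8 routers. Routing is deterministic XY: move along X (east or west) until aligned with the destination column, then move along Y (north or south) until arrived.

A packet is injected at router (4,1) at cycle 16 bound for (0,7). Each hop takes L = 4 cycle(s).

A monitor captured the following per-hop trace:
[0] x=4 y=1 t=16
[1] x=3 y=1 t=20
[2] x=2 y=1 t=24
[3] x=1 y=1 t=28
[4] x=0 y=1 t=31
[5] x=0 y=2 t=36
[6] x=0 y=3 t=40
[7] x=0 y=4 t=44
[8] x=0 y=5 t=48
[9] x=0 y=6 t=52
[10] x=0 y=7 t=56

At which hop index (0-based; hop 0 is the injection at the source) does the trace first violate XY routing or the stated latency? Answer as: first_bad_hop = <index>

first_bad_hop = 4

  1: Δx=-1 Δy=+0 Δt=4 [ok]
  2: Δx=-1 Δy=+0 Δt=4 [ok]
  3: Δx=-1 Δy=+0 Δt=4 [ok]
  4: Δx=-1 Δy=+0 Δt=3 [BAD: Δcyc=3≠L]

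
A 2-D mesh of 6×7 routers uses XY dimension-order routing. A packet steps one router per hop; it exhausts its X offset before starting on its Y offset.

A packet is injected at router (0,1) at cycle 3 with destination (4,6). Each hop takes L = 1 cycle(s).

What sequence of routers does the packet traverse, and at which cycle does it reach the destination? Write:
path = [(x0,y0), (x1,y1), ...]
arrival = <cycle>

path = [(0,1), (1,1), (2,1), (3,1), (4,1), (4,2), (4,3), (4,4), (4,5), (4,6)]
arrival = 12

t=3: at (0,1)
t=4: at (1,1) after E
t=5: at (2,1) after E
t=6: at (3,1) after E
t=7: at (4,1) after E
t=8: at (4,2) after N
t=9: at (4,3) after N
t=10: at (4,4) after N
t=11: at (4,5) after N
t=12: at (4,6) after N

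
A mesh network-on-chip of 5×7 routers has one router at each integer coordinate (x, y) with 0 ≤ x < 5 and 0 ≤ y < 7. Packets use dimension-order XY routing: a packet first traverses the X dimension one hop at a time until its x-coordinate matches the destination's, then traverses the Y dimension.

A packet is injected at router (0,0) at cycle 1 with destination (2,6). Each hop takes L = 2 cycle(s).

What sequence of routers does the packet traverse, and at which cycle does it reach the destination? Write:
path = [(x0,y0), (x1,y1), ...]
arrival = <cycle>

src (0,0)  cyc=1
E→(1,0)  cyc=3
E→(2,0)  cyc=5
N→(2,1)  cyc=7
N→(2,2)  cyc=9
N→(2,3)  cyc=11
N→(2,4)  cyc=13
N→(2,5)  cyc=15
N→(2,6)  cyc=17

path = [(0,0), (1,0), (2,0), (2,1), (2,2), (2,3), (2,4), (2,5), (2,6)]
arrival = 17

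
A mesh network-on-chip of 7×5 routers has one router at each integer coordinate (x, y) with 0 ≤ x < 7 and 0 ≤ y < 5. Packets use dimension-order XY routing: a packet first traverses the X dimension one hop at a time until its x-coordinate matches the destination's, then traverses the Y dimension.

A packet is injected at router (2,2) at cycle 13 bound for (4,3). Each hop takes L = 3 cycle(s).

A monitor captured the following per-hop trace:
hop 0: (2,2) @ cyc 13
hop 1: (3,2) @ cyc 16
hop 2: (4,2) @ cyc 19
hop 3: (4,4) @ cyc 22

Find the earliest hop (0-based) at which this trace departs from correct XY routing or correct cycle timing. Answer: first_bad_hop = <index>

check 1→ d=(1,0) cyc+3: ok
check 2→ d=(1,0) cyc+3: ok
check 3→ d=(0,2) cyc+3: BAD: non-unit step

first_bad_hop = 3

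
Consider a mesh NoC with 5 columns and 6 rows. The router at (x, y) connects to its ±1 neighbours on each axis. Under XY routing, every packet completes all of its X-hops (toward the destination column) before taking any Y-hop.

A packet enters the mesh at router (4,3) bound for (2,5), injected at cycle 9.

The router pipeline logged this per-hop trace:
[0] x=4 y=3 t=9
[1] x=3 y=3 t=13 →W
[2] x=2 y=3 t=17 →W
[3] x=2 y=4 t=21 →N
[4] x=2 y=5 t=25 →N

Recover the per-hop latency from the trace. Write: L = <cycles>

L = 4

cyc[1] − cyc[0] = 13 − 9 = 4.
Each hop adds L, hence L = 4.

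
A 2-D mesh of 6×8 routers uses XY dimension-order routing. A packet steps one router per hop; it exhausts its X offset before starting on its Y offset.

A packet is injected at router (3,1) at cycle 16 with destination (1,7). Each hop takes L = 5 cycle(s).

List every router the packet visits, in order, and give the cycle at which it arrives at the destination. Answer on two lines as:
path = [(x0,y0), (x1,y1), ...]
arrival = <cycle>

  0. router=(3,1) cycle=16 (inject)
  1. router=(2,1) cycle=21 dir=W
  2. router=(1,1) cycle=26 dir=W
  3. router=(1,2) cycle=31 dir=N
  4. router=(1,3) cycle=36 dir=N
  5. router=(1,4) cycle=41 dir=N
  6. router=(1,5) cycle=46 dir=N
  7. router=(1,6) cycle=51 dir=N
  8. router=(1,7) cycle=56 dir=N

path = [(3,1), (2,1), (1,1), (1,2), (1,3), (1,4), (1,5), (1,6), (1,7)]
arrival = 56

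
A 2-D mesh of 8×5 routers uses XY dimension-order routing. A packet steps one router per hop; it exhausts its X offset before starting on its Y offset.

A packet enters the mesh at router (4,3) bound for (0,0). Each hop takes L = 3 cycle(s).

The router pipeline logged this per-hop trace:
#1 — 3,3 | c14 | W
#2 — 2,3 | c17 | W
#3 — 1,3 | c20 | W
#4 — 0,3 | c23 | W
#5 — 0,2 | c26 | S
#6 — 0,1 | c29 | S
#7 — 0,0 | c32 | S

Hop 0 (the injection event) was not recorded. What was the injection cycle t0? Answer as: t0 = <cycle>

t0 = 11

cyc[1] = 14 and cyc[k] = t0 + k·L for every k.
So t0 = 14 − 1·3 = 11.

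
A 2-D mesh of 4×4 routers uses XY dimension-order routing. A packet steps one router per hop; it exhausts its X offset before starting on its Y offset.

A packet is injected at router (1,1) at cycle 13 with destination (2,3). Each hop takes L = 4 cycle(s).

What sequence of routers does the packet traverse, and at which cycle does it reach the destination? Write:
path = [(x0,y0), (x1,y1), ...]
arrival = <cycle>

path = [(1,1), (2,1), (2,2), (2,3)]
arrival = 25

  0. router=(1,1) cycle=13 (inject)
  1. router=(2,1) cycle=17 dir=E
  2. router=(2,2) cycle=21 dir=N
  3. router=(2,3) cycle=25 dir=N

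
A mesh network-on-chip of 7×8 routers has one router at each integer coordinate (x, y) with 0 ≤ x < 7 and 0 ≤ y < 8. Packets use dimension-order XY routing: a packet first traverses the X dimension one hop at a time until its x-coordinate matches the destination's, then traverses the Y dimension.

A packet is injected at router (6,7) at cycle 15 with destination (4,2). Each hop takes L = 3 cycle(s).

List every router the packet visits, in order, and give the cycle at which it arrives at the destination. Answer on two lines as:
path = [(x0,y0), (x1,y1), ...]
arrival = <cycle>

[0] x=6 y=7 t=15
[1] x=5 y=7 t=18 →W
[2] x=4 y=7 t=21 →W
[3] x=4 y=6 t=24 →S
[4] x=4 y=5 t=27 →S
[5] x=4 y=4 t=30 →S
[6] x=4 y=3 t=33 →S
[7] x=4 y=2 t=36 →S

path = [(6,7), (5,7), (4,7), (4,6), (4,5), (4,4), (4,3), (4,2)]
arrival = 36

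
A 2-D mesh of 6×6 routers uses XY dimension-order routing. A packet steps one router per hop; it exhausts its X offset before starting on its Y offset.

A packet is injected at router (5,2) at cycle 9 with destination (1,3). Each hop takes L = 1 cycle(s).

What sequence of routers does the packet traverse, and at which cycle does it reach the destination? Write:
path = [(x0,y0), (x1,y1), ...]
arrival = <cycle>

[0] x=5 y=2 t=9
[1] x=4 y=2 t=10 →W
[2] x=3 y=2 t=11 →W
[3] x=2 y=2 t=12 →W
[4] x=1 y=2 t=13 →W
[5] x=1 y=3 t=14 →N

path = [(5,2), (4,2), (3,2), (2,2), (1,2), (1,3)]
arrival = 14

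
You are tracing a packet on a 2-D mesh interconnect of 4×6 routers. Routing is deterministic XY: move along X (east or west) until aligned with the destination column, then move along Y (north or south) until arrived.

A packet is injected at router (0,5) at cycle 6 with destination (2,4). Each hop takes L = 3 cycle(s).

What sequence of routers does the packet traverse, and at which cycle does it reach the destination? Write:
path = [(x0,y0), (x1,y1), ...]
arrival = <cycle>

[0] x=0 y=5 t=6
[1] x=1 y=5 t=9 →E
[2] x=2 y=5 t=12 →E
[3] x=2 y=4 t=15 →S

path = [(0,5), (1,5), (2,5), (2,4)]
arrival = 15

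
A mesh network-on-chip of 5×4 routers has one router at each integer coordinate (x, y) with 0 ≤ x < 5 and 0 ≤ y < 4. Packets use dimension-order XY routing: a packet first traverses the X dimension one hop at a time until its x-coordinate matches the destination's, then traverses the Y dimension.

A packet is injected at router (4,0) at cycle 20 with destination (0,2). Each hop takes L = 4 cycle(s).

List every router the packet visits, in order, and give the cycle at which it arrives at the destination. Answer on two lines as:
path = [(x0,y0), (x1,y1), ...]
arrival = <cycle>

t=20: at (4,0)
t=24: at (3,0) after W
t=28: at (2,0) after W
t=32: at (1,0) after W
t=36: at (0,0) after W
t=40: at (0,1) after N
t=44: at (0,2) after N

path = [(4,0), (3,0), (2,0), (1,0), (0,0), (0,1), (0,2)]
arrival = 44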